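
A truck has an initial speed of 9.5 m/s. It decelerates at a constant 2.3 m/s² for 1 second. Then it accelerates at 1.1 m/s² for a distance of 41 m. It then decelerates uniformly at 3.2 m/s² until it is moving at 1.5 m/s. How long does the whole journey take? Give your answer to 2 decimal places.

8.54 s

Phase 1 (decelerating): v₀ = 9.50 m/s, a = -2.3 m/s².
v = v₀ + at = 9.50 + (-2.3)(1) = 7.20 m/s
Δx = v₀t + ½at² = 9.50·1 + 0.5·-2.3·1² = 8.35 m

Phase 2 (accelerating): v₀ = 7.20 m/s, a = 1.1 m/s².
v² = v₀² + 2aΔx = 7.20² + 2·1.1·41 = 142 → v = 11.9 m/s
t = (v − v₀)/a = (11.9 − 7.20)/1.1 = 4.29 s

Phase 3 (decelerating): v₀ = 11.9 m/s, a = -3.2 m/s².
v = v₀ + at → t = (1.5 − 11.9) / -3.2 = 3.26 s
v² = v₀² + 2aΔx → Δx = (1.5² − 11.9²)/(2·-3.2) = 21.8 m
Total time = 1.00 + 4.29 + 3.26 = 8.54 s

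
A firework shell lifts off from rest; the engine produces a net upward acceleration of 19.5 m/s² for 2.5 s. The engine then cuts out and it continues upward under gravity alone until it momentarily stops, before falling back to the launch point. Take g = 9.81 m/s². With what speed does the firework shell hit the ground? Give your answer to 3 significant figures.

Phase 1 (powered ascent): v₀ = 0 m/s, a = 19.5 m/s².
v = v₀ + at = 0 + (19.5)(2.5) = 48.8 m/s
Δx = v₀t + ½at² = 0·2.5 + 0.5·19.5·2.5² = 60.9 m

Phase 2 (coasting upward): v₀ = 48.8 m/s, a = -9.81 m/s².
v = v₀ + at → t = (0 − 48.8) / -9.81 = 4.97 s
v² = v₀² + 2aΔx → Δx = (0² − 48.8²)/(2·-9.81) = 121 m

Phase 3 (free fall): v₀ = 0 m/s, a = -9.81 m/s².
Falls 182 m from rest: t = √(2·182/9.81) = 6.09 s; v = g·t = 59.8 m/s.
Impact speed = 59.8 m/s

59.8 m/s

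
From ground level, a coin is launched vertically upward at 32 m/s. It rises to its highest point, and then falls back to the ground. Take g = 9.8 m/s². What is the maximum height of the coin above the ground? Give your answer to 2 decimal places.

52.24 m

Phase 1 (rising): v₀ = 32.0 m/s, a = -9.8 m/s².
v = v₀ + at → t = (0 − 32.0) / -9.8 = 3.27 s
v² = v₀² + 2aΔx → Δx = (0² − 32.0²)/(2·-9.8) = 52.2 m
Maximum height = 52.2 m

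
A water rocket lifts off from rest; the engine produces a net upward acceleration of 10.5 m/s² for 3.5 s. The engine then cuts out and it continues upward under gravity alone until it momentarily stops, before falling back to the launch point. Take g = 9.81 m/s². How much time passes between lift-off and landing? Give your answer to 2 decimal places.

Phase 1 (powered ascent): v₀ = 0 m/s, a = 10.5 m/s².
v = v₀ + at = 0 + (10.5)(3.5) = 36.8 m/s
Δx = v₀t + ½at² = 0·3.5 + 0.5·10.5·3.5² = 64.3 m

Phase 2 (coasting upward): v₀ = 36.8 m/s, a = -9.81 m/s².
v = v₀ + at → t = (0 − 36.8) / -9.81 = 3.75 s
v² = v₀² + 2aΔx → Δx = (0² − 36.8²)/(2·-9.81) = 68.8 m

Phase 3 (free fall): v₀ = 0 m/s, a = -9.81 m/s².
Falls 133 m from rest: t = √(2·133/9.81) = 5.21 s; v = g·t = 51.1 m/s.
Total time = 3.50 + 3.75 + 5.21 = 12.5 s

12.46 s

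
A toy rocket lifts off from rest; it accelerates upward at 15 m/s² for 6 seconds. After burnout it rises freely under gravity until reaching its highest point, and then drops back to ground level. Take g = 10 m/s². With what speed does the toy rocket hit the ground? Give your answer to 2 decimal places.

Phase 1 (powered ascent): v₀ = 0 m/s, a = 15 m/s².
v = v₀ + at = 0 + (15)(6) = 90.0 m/s
Δx = v₀t + ½at² = 0·6 + 0.5·15·6² = 270 m

Phase 2 (coasting upward): v₀ = 90.0 m/s, a = -10 m/s².
v = v₀ + at → t = (0 − 90.0) / -10 = 9.00 s
v² = v₀² + 2aΔx → Δx = (0² − 90.0²)/(2·-10) = 405 m

Phase 3 (free fall): v₀ = 0 m/s, a = -10 m/s².
Falls 675 m from rest: t = √(2·675/10) = 11.6 s; v = g·t = 116 m/s.
Impact speed = 116 m/s

116.19 m/s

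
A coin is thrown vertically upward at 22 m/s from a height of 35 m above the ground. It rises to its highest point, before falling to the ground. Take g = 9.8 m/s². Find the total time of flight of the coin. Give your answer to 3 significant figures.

Phase 1 (rising): v₀ = 22.0 m/s, a = -9.8 m/s².
v = v₀ + at → t = (0 − 22.0) / -9.8 = 2.24 s
v² = v₀² + 2aΔx → Δx = (0² − 22.0²)/(2·-9.8) = 24.7 m

Phase 2 (falling): v₀ = 0 m/s, a = -9.8 m/s².
Falls 59.7 m from rest: t = √(2·59.7/9.8) = 3.49 s; v = g·t = 34.2 m/s.
Total time = 2.24 + 3.49 = 5.74 s

5.74 s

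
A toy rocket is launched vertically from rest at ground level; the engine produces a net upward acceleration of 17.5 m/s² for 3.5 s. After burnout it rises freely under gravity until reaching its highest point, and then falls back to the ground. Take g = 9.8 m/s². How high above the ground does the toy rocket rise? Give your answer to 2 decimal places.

Phase 1 (powered ascent): v₀ = 0 m/s, a = 17.5 m/s².
v = v₀ + at = 0 + (17.5)(3.5) = 61.2 m/s
Δx = v₀t + ½at² = 0·3.5 + 0.5·17.5·3.5² = 107 m

Phase 2 (coasting upward): v₀ = 61.2 m/s, a = -9.8 m/s².
v = v₀ + at → t = (0 − 61.2) / -9.8 = 6.25 s
v² = v₀² + 2aΔx → Δx = (0² − 61.2²)/(2·-9.8) = 191 m
Maximum height = 107 + 191 = 299 m

298.59 m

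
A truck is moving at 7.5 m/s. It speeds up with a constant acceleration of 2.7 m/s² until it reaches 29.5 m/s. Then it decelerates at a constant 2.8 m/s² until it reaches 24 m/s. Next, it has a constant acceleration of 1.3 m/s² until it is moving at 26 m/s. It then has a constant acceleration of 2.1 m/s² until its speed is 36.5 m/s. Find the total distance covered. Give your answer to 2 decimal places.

398.00 m

Phase 1 (accelerating): v₀ = 7.50 m/s, a = 2.7 m/s².
v = v₀ + at → t = (29.5 − 7.50) / 2.7 = 8.15 s
v² = v₀² + 2aΔx → Δx = (29.5² − 7.50²)/(2·2.7) = 151 m

Phase 2 (decelerating): v₀ = 29.5 m/s, a = -2.8 m/s².
v = v₀ + at → t = (24 − 29.5) / -2.8 = 1.96 s
v² = v₀² + 2aΔx → Δx = (24² − 29.5²)/(2·-2.8) = 52.5 m

Phase 3 (accelerating): v₀ = 24.0 m/s, a = 1.3 m/s².
v = v₀ + at → t = (26 − 24.0) / 1.3 = 1.54 s
v² = v₀² + 2aΔx → Δx = (26² − 24.0²)/(2·1.3) = 38.5 m

Phase 4 (accelerating): v₀ = 26.0 m/s, a = 2.1 m/s².
v = v₀ + at → t = (36.5 − 26.0) / 2.1 = 5.00 s
v² = v₀² + 2aΔx → Δx = (36.5² − 26.0²)/(2·2.1) = 156 m
Total distance = 151 + 52.5 + 38.5 + 156 = 398 m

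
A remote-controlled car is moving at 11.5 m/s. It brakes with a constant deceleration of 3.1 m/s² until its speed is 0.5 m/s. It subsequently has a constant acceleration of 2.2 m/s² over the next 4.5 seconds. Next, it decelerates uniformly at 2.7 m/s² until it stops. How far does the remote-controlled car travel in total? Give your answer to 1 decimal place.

Phase 1 (decelerating): v₀ = 11.5 m/s, a = -3.1 m/s².
v = v₀ + at → t = (0.5 − 11.5) / -3.1 = 3.55 s
v² = v₀² + 2aΔx → Δx = (0.5² − 11.5²)/(2·-3.1) = 21.3 m

Phase 2 (accelerating): v₀ = 0.500 m/s, a = 2.2 m/s².
v = v₀ + at = 0.500 + (2.2)(4.5) = 10.4 m/s
Δx = v₀t + ½at² = 0.500·4.5 + 0.5·2.2·4.5² = 24.5 m

Phase 3 (decelerating): v₀ = 10.4 m/s, a = -2.7 m/s².
v = v₀ + at → t = (0 − 10.4) / -2.7 = 3.85 s
v² = v₀² + 2aΔx → Δx = (0² − 10.4²)/(2·-2.7) = 20.0 m
Total distance = 21.3 + 24.5 + 20.0 = 65.8 m

65.8 m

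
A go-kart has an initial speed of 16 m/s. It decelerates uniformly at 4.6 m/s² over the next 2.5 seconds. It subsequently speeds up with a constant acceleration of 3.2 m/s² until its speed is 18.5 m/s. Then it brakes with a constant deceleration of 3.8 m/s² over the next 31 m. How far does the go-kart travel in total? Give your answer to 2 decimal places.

Phase 1 (decelerating): v₀ = 16.0 m/s, a = -4.6 m/s².
v = v₀ + at = 16.0 + (-4.6)(2.5) = 4.50 m/s
Δx = v₀t + ½at² = 16.0·2.5 + 0.5·-4.6·2.5² = 25.6 m

Phase 2 (accelerating): v₀ = 4.50 m/s, a = 3.2 m/s².
v = v₀ + at → t = (18.5 − 4.50) / 3.2 = 4.38 s
v² = v₀² + 2aΔx → Δx = (18.5² − 4.50²)/(2·3.2) = 50.3 m

Phase 3 (decelerating): v₀ = 18.5 m/s, a = -3.8 m/s².
v² = v₀² + 2aΔx = 18.5² + 2·-3.8·31 = 107 → v = 10.3 m/s
t = (v − v₀)/a = (10.3 − 18.5)/-3.8 = 2.15 s
Total distance = 25.6 + 50.3 + 31.0 = 107 m

106.94 m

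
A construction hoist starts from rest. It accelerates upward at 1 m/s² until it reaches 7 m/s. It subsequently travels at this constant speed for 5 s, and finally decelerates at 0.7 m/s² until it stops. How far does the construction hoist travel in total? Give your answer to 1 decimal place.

Phase 1 (accelerating): v₀ = 0 m/s, a = 1 m/s².
v = v₀ + at → t = (7 − 0) / 1 = 7.00 s
v² = v₀² + 2aΔx → Δx = (7² − 0²)/(2·1) = 24.5 m

Phase 2 (constant speed): v₀ = 7.00 m/s, a = 0 m/s².
v = v₀ + at = 7.00 + (0)(5) = 7.00 m/s
Δx = v₀t + ½at² = 7.00·5 + 0.5·0·5² = 35.0 m

Phase 3 (decelerating): v₀ = 7.00 m/s, a = -0.7 m/s².
v = v₀ + at → t = (0 − 7.00) / -0.7 = 10.0 s
v² = v₀² + 2aΔx → Δx = (0² − 7.00²)/(2·-0.7) = 35.0 m
Total distance = 24.5 + 35.0 + 35.0 = 94.5 m

94.5 m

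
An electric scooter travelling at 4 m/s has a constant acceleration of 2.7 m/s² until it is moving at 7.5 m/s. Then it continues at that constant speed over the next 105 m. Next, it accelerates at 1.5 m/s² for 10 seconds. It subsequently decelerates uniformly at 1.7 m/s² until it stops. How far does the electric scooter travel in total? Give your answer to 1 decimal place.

411.4 m

Phase 1 (accelerating): v₀ = 4.00 m/s, a = 2.7 m/s².
v = v₀ + at → t = (7.5 − 4.00) / 2.7 = 1.30 s
v² = v₀² + 2aΔx → Δx = (7.5² − 4.00²)/(2·2.7) = 7.45 m

Phase 2 (constant speed): v₀ = 7.50 m/s, a = 0 m/s².
Constant speed: t = d/v = 105/7.50 = 14.0 s

Phase 3 (accelerating): v₀ = 7.50 m/s, a = 1.5 m/s².
v = v₀ + at = 7.50 + (1.5)(10) = 22.5 m/s
Δx = v₀t + ½at² = 7.50·10 + 0.5·1.5·10² = 150 m

Phase 4 (decelerating): v₀ = 22.5 m/s, a = -1.7 m/s².
v = v₀ + at → t = (0 − 22.5) / -1.7 = 13.2 s
v² = v₀² + 2aΔx → Δx = (0² − 22.5²)/(2·-1.7) = 149 m
Total distance = 7.45 + 105 + 150 + 149 = 411 m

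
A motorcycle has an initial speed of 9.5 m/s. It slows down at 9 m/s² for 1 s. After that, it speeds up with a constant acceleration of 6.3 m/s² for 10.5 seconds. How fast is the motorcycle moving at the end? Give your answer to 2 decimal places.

66.65 m/s

Phase 1 (decelerating): v₀ = 9.50 m/s, a = -9 m/s².
v = v₀ + at = 9.50 + (-9)(1) = 0.500 m/s
Δx = v₀t + ½at² = 9.50·1 + 0.5·-9·1² = 5.00 m

Phase 2 (accelerating): v₀ = 0.500 m/s, a = 6.3 m/s².
v = v₀ + at = 0.500 + (6.3)(10.5) = 66.6 m/s
Δx = v₀t + ½at² = 0.500·10.5 + 0.5·6.3·10.5² = 353 m
Final speed = 66.6 m/s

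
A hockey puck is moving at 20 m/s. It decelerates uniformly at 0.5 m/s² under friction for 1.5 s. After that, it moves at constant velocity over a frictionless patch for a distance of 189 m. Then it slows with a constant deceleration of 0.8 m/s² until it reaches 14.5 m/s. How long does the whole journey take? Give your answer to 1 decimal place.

Phase 1 (decelerating): v₀ = 20.0 m/s, a = -0.5 m/s².
v = v₀ + at = 20.0 + (-0.5)(1.5) = 19.2 m/s
Δx = v₀t + ½at² = 20.0·1.5 + 0.5·-0.5·1.5² = 29.4 m

Phase 2 (constant speed): v₀ = 19.2 m/s, a = 0 m/s².
Constant speed: t = d/v = 189/19.2 = 9.82 s

Phase 3 (decelerating): v₀ = 19.2 m/s, a = -0.8 m/s².
v = v₀ + at → t = (14.5 − 19.2) / -0.8 = 5.94 s
v² = v₀² + 2aΔx → Δx = (14.5² − 19.2²)/(2·-0.8) = 100 m
Total time = 1.50 + 9.82 + 5.94 = 17.3 s

17.3 s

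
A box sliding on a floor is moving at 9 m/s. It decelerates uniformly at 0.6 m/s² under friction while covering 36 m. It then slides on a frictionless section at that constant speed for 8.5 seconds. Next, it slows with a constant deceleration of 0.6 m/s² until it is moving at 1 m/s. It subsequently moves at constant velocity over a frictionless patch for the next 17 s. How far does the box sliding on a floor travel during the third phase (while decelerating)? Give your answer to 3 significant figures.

Phase 1 (decelerating): v₀ = 9.00 m/s, a = -0.6 m/s².
v² = v₀² + 2aΔx = 9.00² + 2·-0.6·36 = 37.8 → v = 6.15 m/s
t = (v − v₀)/a = (6.15 − 9.00)/-0.6 = 4.75 s

Phase 2 (constant speed): v₀ = 6.15 m/s, a = 0 m/s².
v = v₀ + at = 6.15 + (0)(8.5) = 6.15 m/s
Δx = v₀t + ½at² = 6.15·8.5 + 0.5·0·8.5² = 52.3 m

Phase 3 (decelerating): v₀ = 6.15 m/s, a = -0.6 m/s².
v = v₀ + at → t = (1 − 6.15) / -0.6 = 8.58 s
v² = v₀² + 2aΔx → Δx = (1² − 6.15²)/(2·-0.6) = 30.7 m
Distance in phase 3 = 30.7 m

30.7 m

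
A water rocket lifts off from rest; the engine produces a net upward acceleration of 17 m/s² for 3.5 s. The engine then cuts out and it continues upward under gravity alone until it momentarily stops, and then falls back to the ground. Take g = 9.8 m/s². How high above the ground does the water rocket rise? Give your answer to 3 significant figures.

Phase 1 (powered ascent): v₀ = 0 m/s, a = 17 m/s².
v = v₀ + at = 0 + (17)(3.5) = 59.5 m/s
Δx = v₀t + ½at² = 0·3.5 + 0.5·17·3.5² = 104 m

Phase 2 (coasting upward): v₀ = 59.5 m/s, a = -9.8 m/s².
v = v₀ + at → t = (0 − 59.5) / -9.8 = 6.07 s
v² = v₀² + 2aΔx → Δx = (0² − 59.5²)/(2·-9.8) = 181 m
Maximum height = 104 + 181 = 285 m

285 m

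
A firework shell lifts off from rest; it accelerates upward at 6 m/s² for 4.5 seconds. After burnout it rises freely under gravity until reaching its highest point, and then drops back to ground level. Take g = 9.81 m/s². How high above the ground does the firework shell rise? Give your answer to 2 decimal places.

Phase 1 (powered ascent): v₀ = 0 m/s, a = 6 m/s².
v = v₀ + at = 0 + (6)(4.5) = 27.0 m/s
Δx = v₀t + ½at² = 0·4.5 + 0.5·6·4.5² = 60.8 m

Phase 2 (coasting upward): v₀ = 27.0 m/s, a = -9.81 m/s².
v = v₀ + at → t = (0 − 27.0) / -9.81 = 2.75 s
v² = v₀² + 2aΔx → Δx = (0² − 27.0²)/(2·-9.81) = 37.2 m
Maximum height = 60.8 + 37.2 = 97.9 m

97.91 m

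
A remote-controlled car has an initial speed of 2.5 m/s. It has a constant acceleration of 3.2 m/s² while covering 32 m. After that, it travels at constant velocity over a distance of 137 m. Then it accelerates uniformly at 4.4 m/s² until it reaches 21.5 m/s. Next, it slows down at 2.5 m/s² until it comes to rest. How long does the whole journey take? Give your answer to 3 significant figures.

23.4 s

Phase 1 (accelerating): v₀ = 2.50 m/s, a = 3.2 m/s².
v² = v₀² + 2aΔx = 2.50² + 2·3.2·32 = 211 → v = 14.5 m/s
t = (v − v₀)/a = (14.5 − 2.50)/3.2 = 3.76 s

Phase 2 (constant speed): v₀ = 14.5 m/s, a = 0 m/s².
Constant speed: t = d/v = 137/14.5 = 9.43 s

Phase 3 (accelerating): v₀ = 14.5 m/s, a = 4.4 m/s².
v = v₀ + at → t = (21.5 − 14.5) / 4.4 = 1.58 s
v² = v₀² + 2aΔx → Δx = (21.5² − 14.5²)/(2·4.4) = 28.5 m

Phase 4 (decelerating): v₀ = 21.5 m/s, a = -2.5 m/s².
v = v₀ + at → t = (0 − 21.5) / -2.5 = 8.60 s
v² = v₀² + 2aΔx → Δx = (0² − 21.5²)/(2·-2.5) = 92.5 m
Total time = 3.76 + 9.43 + 1.58 + 8.60 = 23.4 s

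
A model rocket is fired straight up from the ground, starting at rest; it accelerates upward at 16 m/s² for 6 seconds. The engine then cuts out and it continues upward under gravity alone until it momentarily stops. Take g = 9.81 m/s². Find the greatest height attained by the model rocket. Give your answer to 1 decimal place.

Phase 1 (powered ascent): v₀ = 0 m/s, a = 16 m/s².
v = v₀ + at = 0 + (16)(6) = 96.0 m/s
Δx = v₀t + ½at² = 0·6 + 0.5·16·6² = 288 m

Phase 2 (coasting upward): v₀ = 96.0 m/s, a = -9.81 m/s².
v = v₀ + at → t = (0 − 96.0) / -9.81 = 9.79 s
v² = v₀² + 2aΔx → Δx = (0² − 96.0²)/(2·-9.81) = 470 m
Maximum height = 288 + 470 = 758 m

757.7 m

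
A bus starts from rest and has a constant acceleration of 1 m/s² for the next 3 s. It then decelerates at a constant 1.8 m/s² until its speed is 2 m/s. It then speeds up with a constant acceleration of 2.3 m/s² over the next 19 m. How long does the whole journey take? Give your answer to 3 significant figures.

6.84 s

Phase 1 (accelerating): v₀ = 0 m/s, a = 1 m/s².
v = v₀ + at = 0 + (1)(3) = 3.00 m/s
Δx = v₀t + ½at² = 0·3 + 0.5·1·3² = 4.50 m

Phase 2 (decelerating): v₀ = 3.00 m/s, a = -1.8 m/s².
v = v₀ + at → t = (2 − 3.00) / -1.8 = 0.556 s
v² = v₀² + 2aΔx → Δx = (2² − 3.00²)/(2·-1.8) = 1.39 m

Phase 3 (accelerating): v₀ = 2.00 m/s, a = 2.3 m/s².
v² = v₀² + 2aΔx = 2.00² + 2·2.3·19 = 91.4 → v = 9.56 m/s
t = (v − v₀)/a = (9.56 − 2.00)/2.3 = 3.29 s
Total time = 3.00 + 0.556 + 3.29 = 6.84 s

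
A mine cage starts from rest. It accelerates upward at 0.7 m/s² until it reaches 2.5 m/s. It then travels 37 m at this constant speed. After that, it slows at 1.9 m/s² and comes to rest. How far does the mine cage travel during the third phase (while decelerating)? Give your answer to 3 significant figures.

1.64 m

Phase 1 (accelerating): v₀ = 0 m/s, a = 0.7 m/s².
v = v₀ + at → t = (2.5 − 0) / 0.7 = 3.57 s
v² = v₀² + 2aΔx → Δx = (2.5² − 0²)/(2·0.7) = 4.46 m

Phase 2 (constant speed): v₀ = 2.50 m/s, a = 0 m/s².
Constant speed: t = d/v = 37/2.50 = 14.8 s

Phase 3 (decelerating): v₀ = 2.50 m/s, a = -1.9 m/s².
v = v₀ + at → t = (0 − 2.50) / -1.9 = 1.32 s
v² = v₀² + 2aΔx → Δx = (0² − 2.50²)/(2·-1.9) = 1.64 m
Distance in phase 3 = 1.64 m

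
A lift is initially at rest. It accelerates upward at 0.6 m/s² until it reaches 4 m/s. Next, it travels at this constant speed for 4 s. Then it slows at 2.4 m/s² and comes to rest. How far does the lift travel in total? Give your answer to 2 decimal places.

32.67 m

Phase 1 (accelerating): v₀ = 0 m/s, a = 0.6 m/s².
v = v₀ + at → t = (4 − 0) / 0.6 = 6.67 s
v² = v₀² + 2aΔx → Δx = (4² − 0²)/(2·0.6) = 13.3 m

Phase 2 (constant speed): v₀ = 4.00 m/s, a = 0 m/s².
v = v₀ + at = 4.00 + (0)(4) = 4.00 m/s
Δx = v₀t + ½at² = 4.00·4 + 0.5·0·4² = 16.0 m

Phase 3 (decelerating): v₀ = 4.00 m/s, a = -2.4 m/s².
v = v₀ + at → t = (0 − 4.00) / -2.4 = 1.67 s
v² = v₀² + 2aΔx → Δx = (0² − 4.00²)/(2·-2.4) = 3.33 m
Total distance = 13.3 + 16.0 + 3.33 = 32.7 m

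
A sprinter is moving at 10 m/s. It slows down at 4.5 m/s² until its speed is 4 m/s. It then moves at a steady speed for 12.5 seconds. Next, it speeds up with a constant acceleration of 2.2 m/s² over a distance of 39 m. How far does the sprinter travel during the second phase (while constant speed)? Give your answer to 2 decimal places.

Phase 1 (decelerating): v₀ = 10.0 m/s, a = -4.5 m/s².
v = v₀ + at → t = (4 − 10.0) / -4.5 = 1.33 s
v² = v₀² + 2aΔx → Δx = (4² − 10.0²)/(2·-4.5) = 9.33 m

Phase 2 (constant speed): v₀ = 4.00 m/s, a = 0 m/s².
v = v₀ + at = 4.00 + (0)(12.5) = 4.00 m/s
Δx = v₀t + ½at² = 4.00·12.5 + 0.5·0·12.5² = 50.0 m
Distance in phase 2 = 50.0 m

50.00 m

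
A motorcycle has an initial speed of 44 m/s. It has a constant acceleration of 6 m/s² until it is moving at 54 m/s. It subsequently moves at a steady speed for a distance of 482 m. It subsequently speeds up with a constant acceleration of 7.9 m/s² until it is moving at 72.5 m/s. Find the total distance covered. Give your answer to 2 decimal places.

711.78 m

Phase 1 (accelerating): v₀ = 44.0 m/s, a = 6 m/s².
v = v₀ + at → t = (54 − 44.0) / 6 = 1.67 s
v² = v₀² + 2aΔx → Δx = (54² − 44.0²)/(2·6) = 81.7 m

Phase 2 (constant speed): v₀ = 54.0 m/s, a = 0 m/s².
Constant speed: t = d/v = 482/54.0 = 8.93 s

Phase 3 (accelerating): v₀ = 54.0 m/s, a = 7.9 m/s².
v = v₀ + at → t = (72.5 − 54.0) / 7.9 = 2.34 s
v² = v₀² + 2aΔx → Δx = (72.5² − 54.0²)/(2·7.9) = 148 m
Total distance = 81.7 + 482 + 148 = 712 m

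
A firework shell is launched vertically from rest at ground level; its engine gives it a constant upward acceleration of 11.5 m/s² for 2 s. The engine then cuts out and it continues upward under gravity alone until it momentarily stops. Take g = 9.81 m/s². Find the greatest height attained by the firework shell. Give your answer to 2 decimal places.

49.96 m

Phase 1 (powered ascent): v₀ = 0 m/s, a = 11.5 m/s².
v = v₀ + at = 0 + (11.5)(2) = 23.0 m/s
Δx = v₀t + ½at² = 0·2 + 0.5·11.5·2² = 23.0 m

Phase 2 (coasting upward): v₀ = 23.0 m/s, a = -9.81 m/s².
v = v₀ + at → t = (0 − 23.0) / -9.81 = 2.34 s
v² = v₀² + 2aΔx → Δx = (0² − 23.0²)/(2·-9.81) = 27.0 m
Maximum height = 23.0 + 27.0 = 50.0 m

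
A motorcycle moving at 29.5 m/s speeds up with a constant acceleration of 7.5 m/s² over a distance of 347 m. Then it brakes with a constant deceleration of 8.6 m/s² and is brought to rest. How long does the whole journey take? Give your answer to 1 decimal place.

15.5 s

Phase 1 (accelerating): v₀ = 29.5 m/s, a = 7.5 m/s².
v² = v₀² + 2aΔx = 29.5² + 2·7.5·347 = 6080 → v = 77.9 m/s
t = (v − v₀)/a = (77.9 − 29.5)/7.5 = 6.46 s

Phase 2 (decelerating): v₀ = 77.9 m/s, a = -8.6 m/s².
v = v₀ + at → t = (0 − 77.9) / -8.6 = 9.06 s
v² = v₀² + 2aΔx → Δx = (0² − 77.9²)/(2·-8.6) = 353 m
Total time = 6.46 + 9.06 = 15.5 s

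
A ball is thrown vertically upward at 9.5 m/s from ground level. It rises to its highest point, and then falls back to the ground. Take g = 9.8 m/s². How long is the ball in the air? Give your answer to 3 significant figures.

1.94 s

Phase 1 (rising): v₀ = 9.50 m/s, a = -9.8 m/s².
v = v₀ + at → t = (0 − 9.50) / -9.8 = 0.969 s
v² = v₀² + 2aΔx → Δx = (0² − 9.50²)/(2·-9.8) = 4.60 m

Phase 2 (falling): v₀ = 0 m/s, a = -9.8 m/s².
Falls 4.60 m from rest: t = √(2·4.60/9.8) = 0.969 s; v = g·t = 9.50 m/s.
Total time = 0.969 + 0.969 = 1.94 s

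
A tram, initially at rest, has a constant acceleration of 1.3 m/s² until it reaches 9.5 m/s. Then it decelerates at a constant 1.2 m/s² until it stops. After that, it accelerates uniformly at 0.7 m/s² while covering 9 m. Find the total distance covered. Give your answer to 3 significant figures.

Phase 1 (accelerating): v₀ = 0 m/s, a = 1.3 m/s².
v = v₀ + at → t = (9.5 − 0) / 1.3 = 7.31 s
v² = v₀² + 2aΔx → Δx = (9.5² − 0²)/(2·1.3) = 34.7 m

Phase 2 (decelerating): v₀ = 9.50 m/s, a = -1.2 m/s².
v = v₀ + at → t = (0 − 9.50) / -1.2 = 7.92 s
v² = v₀² + 2aΔx → Δx = (0² − 9.50²)/(2·-1.2) = 37.6 m

Phase 3 (accelerating): v₀ = 0 m/s, a = 0.7 m/s².
v² = v₀² + 2aΔx = 0² + 2·0.7·9 = 12.6 → v = 3.55 m/s
t = (v − v₀)/a = (3.55 − 0)/0.7 = 5.07 s
Total distance = 34.7 + 37.6 + 9.00 = 81.3 m

81.3 m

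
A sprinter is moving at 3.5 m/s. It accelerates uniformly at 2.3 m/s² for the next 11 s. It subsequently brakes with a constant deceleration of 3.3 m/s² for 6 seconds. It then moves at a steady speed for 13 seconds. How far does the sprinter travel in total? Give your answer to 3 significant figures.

408 m

Phase 1 (accelerating): v₀ = 3.50 m/s, a = 2.3 m/s².
v = v₀ + at = 3.50 + (2.3)(11) = 28.8 m/s
Δx = v₀t + ½at² = 3.50·11 + 0.5·2.3·11² = 178 m

Phase 2 (decelerating): v₀ = 28.8 m/s, a = -3.3 m/s².
v = v₀ + at = 28.8 + (-3.3)(6) = 9.00 m/s
Δx = v₀t + ½at² = 28.8·6 + 0.5·-3.3·6² = 113 m

Phase 3 (constant speed): v₀ = 9.00 m/s, a = 0 m/s².
v = v₀ + at = 9.00 + (0)(13) = 9.00 m/s
Δx = v₀t + ½at² = 9.00·13 + 0.5·0·13² = 117 m
Total distance = 178 + 113 + 117 = 408 m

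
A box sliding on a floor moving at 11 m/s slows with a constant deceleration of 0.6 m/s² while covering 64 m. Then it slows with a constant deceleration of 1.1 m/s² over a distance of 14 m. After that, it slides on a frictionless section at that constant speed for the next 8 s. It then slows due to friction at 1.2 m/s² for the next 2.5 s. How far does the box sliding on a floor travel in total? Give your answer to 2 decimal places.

112.69 m

Phase 1 (decelerating): v₀ = 11.0 m/s, a = -0.6 m/s².
v² = v₀² + 2aΔx = 11.0² + 2·-0.6·64 = 44.2 → v = 6.65 m/s
t = (v − v₀)/a = (6.65 − 11.0)/-0.6 = 7.25 s

Phase 2 (decelerating): v₀ = 6.65 m/s, a = -1.1 m/s².
v² = v₀² + 2aΔx = 6.65² + 2·-1.1·14 = 13.4 → v = 3.66 m/s
t = (v − v₀)/a = (3.66 − 6.65)/-1.1 = 2.72 s

Phase 3 (constant speed): v₀ = 3.66 m/s, a = 0 m/s².
v = v₀ + at = 3.66 + (0)(8) = 3.66 m/s
Δx = v₀t + ½at² = 3.66·8 + 0.5·0·8² = 29.3 m

Phase 4 (decelerating): v₀ = 3.66 m/s, a = -1.2 m/s².
v = v₀ + at = 3.66 + (-1.2)(2.5) = 0.661 m/s
Δx = v₀t + ½at² = 3.66·2.5 + 0.5·-1.2·2.5² = 5.40 m
Total distance = 64.0 + 14.0 + 29.3 + 5.40 = 113 m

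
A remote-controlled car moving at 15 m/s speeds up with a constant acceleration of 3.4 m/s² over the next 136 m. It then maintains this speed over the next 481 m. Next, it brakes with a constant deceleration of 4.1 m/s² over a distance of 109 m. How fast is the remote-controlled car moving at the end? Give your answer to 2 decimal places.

16.00 m/s

Phase 1 (accelerating): v₀ = 15.0 m/s, a = 3.4 m/s².
v² = v₀² + 2aΔx = 15.0² + 2·3.4·136 = 1150 → v = 33.9 m/s
t = (v − v₀)/a = (33.9 − 15.0)/3.4 = 5.56 s

Phase 2 (constant speed): v₀ = 33.9 m/s, a = 0 m/s².
Constant speed: t = d/v = 481/33.9 = 14.2 s

Phase 3 (decelerating): v₀ = 33.9 m/s, a = -4.1 m/s².
v² = v₀² + 2aΔx = 33.9² + 2·-4.1·109 = 256 → v = 16.0 m/s
t = (v − v₀)/a = (16.0 − 33.9)/-4.1 = 4.37 s
Final speed = 16.0 m/s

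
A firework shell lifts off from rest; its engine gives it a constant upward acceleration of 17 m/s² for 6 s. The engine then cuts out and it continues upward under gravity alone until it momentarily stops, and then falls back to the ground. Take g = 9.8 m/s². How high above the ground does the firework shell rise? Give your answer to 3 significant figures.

837 m

Phase 1 (powered ascent): v₀ = 0 m/s, a = 17 m/s².
v = v₀ + at = 0 + (17)(6) = 102 m/s
Δx = v₀t + ½at² = 0·6 + 0.5·17·6² = 306 m

Phase 2 (coasting upward): v₀ = 102 m/s, a = -9.8 m/s².
v = v₀ + at → t = (0 − 102) / -9.8 = 10.4 s
v² = v₀² + 2aΔx → Δx = (0² − 102²)/(2·-9.8) = 531 m
Maximum height = 306 + 531 = 837 m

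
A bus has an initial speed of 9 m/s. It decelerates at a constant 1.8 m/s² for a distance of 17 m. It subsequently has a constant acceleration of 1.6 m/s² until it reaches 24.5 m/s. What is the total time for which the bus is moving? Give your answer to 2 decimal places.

15.06 s

Phase 1 (decelerating): v₀ = 9.00 m/s, a = -1.8 m/s².
v² = v₀² + 2aΔx = 9.00² + 2·-1.8·17 = 19.8 → v = 4.45 m/s
t = (v − v₀)/a = (4.45 − 9.00)/-1.8 = 2.53 s

Phase 2 (accelerating): v₀ = 4.45 m/s, a = 1.6 m/s².
v = v₀ + at → t = (24.5 − 4.45) / 1.6 = 12.5 s
v² = v₀² + 2aΔx → Δx = (24.5² − 4.45²)/(2·1.6) = 181 m
Total time = 2.53 + 12.5 = 15.1 s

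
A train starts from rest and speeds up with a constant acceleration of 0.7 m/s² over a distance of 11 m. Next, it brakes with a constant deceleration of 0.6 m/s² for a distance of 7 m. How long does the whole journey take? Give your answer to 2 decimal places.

7.74 s

Phase 1 (accelerating): v₀ = 0 m/s, a = 0.7 m/s².
v² = v₀² + 2aΔx = 0² + 2·0.7·11 = 15.4 → v = 3.92 m/s
t = (v − v₀)/a = (3.92 − 0)/0.7 = 5.61 s

Phase 2 (decelerating): v₀ = 3.92 m/s, a = -0.6 m/s².
v² = v₀² + 2aΔx = 3.92² + 2·-0.6·7 = 7.00 → v = 2.65 m/s
t = (v − v₀)/a = (2.65 − 3.92)/-0.6 = 2.13 s
Total time = 5.61 + 2.13 = 7.74 s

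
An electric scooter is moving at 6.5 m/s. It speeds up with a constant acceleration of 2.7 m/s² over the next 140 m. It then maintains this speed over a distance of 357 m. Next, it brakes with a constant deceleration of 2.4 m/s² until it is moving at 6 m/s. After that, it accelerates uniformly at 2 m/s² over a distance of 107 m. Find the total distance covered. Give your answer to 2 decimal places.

762.80 m

Phase 1 (accelerating): v₀ = 6.50 m/s, a = 2.7 m/s².
v² = v₀² + 2aΔx = 6.50² + 2·2.7·140 = 798 → v = 28.3 m/s
t = (v − v₀)/a = (28.3 − 6.50)/2.7 = 8.06 s

Phase 2 (constant speed): v₀ = 28.3 m/s, a = 0 m/s².
Constant speed: t = d/v = 357/28.3 = 12.6 s

Phase 3 (decelerating): v₀ = 28.3 m/s, a = -2.4 m/s².
v = v₀ + at → t = (6 − 28.3) / -2.4 = 9.27 s
v² = v₀² + 2aΔx → Δx = (6² − 28.3²)/(2·-2.4) = 159 m

Phase 4 (accelerating): v₀ = 6.00 m/s, a = 2 m/s².
v² = v₀² + 2aΔx = 6.00² + 2·2·107 = 464 → v = 21.5 m/s
t = (v − v₀)/a = (21.5 − 6.00)/2 = 7.77 s
Total distance = 140 + 357 + 159 + 107 = 763 m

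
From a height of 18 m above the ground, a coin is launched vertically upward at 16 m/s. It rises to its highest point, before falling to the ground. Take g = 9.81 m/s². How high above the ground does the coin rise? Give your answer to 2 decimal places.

Phase 1 (rising): v₀ = 16.0 m/s, a = -9.81 m/s².
v = v₀ + at → t = (0 − 16.0) / -9.81 = 1.63 s
v² = v₀² + 2aΔx → Δx = (0² − 16.0²)/(2·-9.81) = 13.0 m
Maximum height = 18 + 13.0 = 31.0 m

31.05 m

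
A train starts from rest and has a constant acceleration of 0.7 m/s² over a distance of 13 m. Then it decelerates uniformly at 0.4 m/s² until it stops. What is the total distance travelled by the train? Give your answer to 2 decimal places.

35.75 m

Phase 1 (accelerating): v₀ = 0 m/s, a = 0.7 m/s².
v² = v₀² + 2aΔx = 0² + 2·0.7·13 = 18.2 → v = 4.27 m/s
t = (v − v₀)/a = (4.27 − 0)/0.7 = 6.09 s

Phase 2 (decelerating): v₀ = 4.27 m/s, a = -0.4 m/s².
v = v₀ + at → t = (0 − 4.27) / -0.4 = 10.7 s
v² = v₀² + 2aΔx → Δx = (0² − 4.27²)/(2·-0.4) = 22.8 m
Total distance = 13.0 + 22.8 = 35.8 m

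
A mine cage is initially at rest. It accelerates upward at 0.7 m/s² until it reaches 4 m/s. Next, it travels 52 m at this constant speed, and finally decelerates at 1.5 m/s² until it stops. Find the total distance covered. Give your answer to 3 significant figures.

68.8 m

Phase 1 (accelerating): v₀ = 0 m/s, a = 0.7 m/s².
v = v₀ + at → t = (4 − 0) / 0.7 = 5.71 s
v² = v₀² + 2aΔx → Δx = (4² − 0²)/(2·0.7) = 11.4 m

Phase 2 (constant speed): v₀ = 4.00 m/s, a = 0 m/s².
Constant speed: t = d/v = 52/4.00 = 13.0 s

Phase 3 (decelerating): v₀ = 4.00 m/s, a = -1.5 m/s².
v = v₀ + at → t = (0 − 4.00) / -1.5 = 2.67 s
v² = v₀² + 2aΔx → Δx = (0² − 4.00²)/(2·-1.5) = 5.33 m
Total distance = 11.4 + 52.0 + 5.33 = 68.8 m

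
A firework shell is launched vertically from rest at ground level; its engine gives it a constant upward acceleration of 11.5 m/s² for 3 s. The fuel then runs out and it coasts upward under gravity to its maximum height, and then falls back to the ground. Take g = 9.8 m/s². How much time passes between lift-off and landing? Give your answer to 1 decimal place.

Phase 1 (powered ascent): v₀ = 0 m/s, a = 11.5 m/s².
v = v₀ + at = 0 + (11.5)(3) = 34.5 m/s
Δx = v₀t + ½at² = 0·3 + 0.5·11.5·3² = 51.8 m

Phase 2 (coasting upward): v₀ = 34.5 m/s, a = -9.8 m/s².
v = v₀ + at → t = (0 − 34.5) / -9.8 = 3.52 s
v² = v₀² + 2aΔx → Δx = (0² − 34.5²)/(2·-9.8) = 60.7 m

Phase 3 (free fall): v₀ = 0 m/s, a = -9.8 m/s².
Falls 112 m from rest: t = √(2·112/9.8) = 4.79 s; v = g·t = 47.0 m/s.
Total time = 3.00 + 3.52 + 4.79 = 11.3 s

11.3 s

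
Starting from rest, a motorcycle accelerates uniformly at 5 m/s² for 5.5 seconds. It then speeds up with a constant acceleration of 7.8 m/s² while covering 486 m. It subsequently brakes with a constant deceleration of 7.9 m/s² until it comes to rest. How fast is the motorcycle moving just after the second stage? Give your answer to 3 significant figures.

91.3 m/s

Phase 1 (accelerating): v₀ = 0 m/s, a = 5 m/s².
v = v₀ + at = 0 + (5)(5.5) = 27.5 m/s
Δx = v₀t + ½at² = 0·5.5 + 0.5·5·5.5² = 75.6 m

Phase 2 (accelerating): v₀ = 27.5 m/s, a = 7.8 m/s².
v² = v₀² + 2aΔx = 27.5² + 2·7.8·486 = 8340 → v = 91.3 m/s
t = (v − v₀)/a = (91.3 − 27.5)/7.8 = 8.18 s
Speed at end of phase 2 = 91.3 m/s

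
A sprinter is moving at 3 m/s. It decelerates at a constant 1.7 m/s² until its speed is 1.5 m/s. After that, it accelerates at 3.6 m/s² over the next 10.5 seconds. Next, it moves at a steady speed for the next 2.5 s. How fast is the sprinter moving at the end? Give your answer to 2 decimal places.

39.30 m/s

Phase 1 (decelerating): v₀ = 3.00 m/s, a = -1.7 m/s².
v = v₀ + at → t = (1.5 − 3.00) / -1.7 = 0.882 s
v² = v₀² + 2aΔx → Δx = (1.5² − 3.00²)/(2·-1.7) = 1.99 m

Phase 2 (accelerating): v₀ = 1.50 m/s, a = 3.6 m/s².
v = v₀ + at = 1.50 + (3.6)(10.5) = 39.3 m/s
Δx = v₀t + ½at² = 1.50·10.5 + 0.5·3.6·10.5² = 214 m

Phase 3 (constant speed): v₀ = 39.3 m/s, a = 0 m/s².
v = v₀ + at = 39.3 + (0)(2.5) = 39.3 m/s
Δx = v₀t + ½at² = 39.3·2.5 + 0.5·0·2.5² = 98.3 m
Final speed = 39.3 m/s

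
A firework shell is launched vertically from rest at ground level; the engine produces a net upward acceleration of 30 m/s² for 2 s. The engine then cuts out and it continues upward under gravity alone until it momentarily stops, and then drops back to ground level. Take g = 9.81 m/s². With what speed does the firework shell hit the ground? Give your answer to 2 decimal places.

69.12 m/s

Phase 1 (powered ascent): v₀ = 0 m/s, a = 30 m/s².
v = v₀ + at = 0 + (30)(2) = 60.0 m/s
Δx = v₀t + ½at² = 0·2 + 0.5·30·2² = 60.0 m

Phase 2 (coasting upward): v₀ = 60.0 m/s, a = -9.81 m/s².
v = v₀ + at → t = (0 − 60.0) / -9.81 = 6.12 s
v² = v₀² + 2aΔx → Δx = (0² − 60.0²)/(2·-9.81) = 183 m

Phase 3 (free fall): v₀ = 0 m/s, a = -9.81 m/s².
Falls 243 m from rest: t = √(2·243/9.81) = 7.05 s; v = g·t = 69.1 m/s.
Impact speed = 69.1 m/s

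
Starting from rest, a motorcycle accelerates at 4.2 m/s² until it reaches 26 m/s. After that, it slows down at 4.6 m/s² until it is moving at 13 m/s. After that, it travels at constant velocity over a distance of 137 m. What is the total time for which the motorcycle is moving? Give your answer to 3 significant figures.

Phase 1 (accelerating): v₀ = 0 m/s, a = 4.2 m/s².
v = v₀ + at → t = (26 − 0) / 4.2 = 6.19 s
v² = v₀² + 2aΔx → Δx = (26² − 0²)/(2·4.2) = 80.5 m

Phase 2 (decelerating): v₀ = 26.0 m/s, a = -4.6 m/s².
v = v₀ + at → t = (13 − 26.0) / -4.6 = 2.83 s
v² = v₀² + 2aΔx → Δx = (13² − 26.0²)/(2·-4.6) = 55.1 m

Phase 3 (constant speed): v₀ = 13.0 m/s, a = 0 m/s².
Constant speed: t = d/v = 137/13.0 = 10.5 s
Total time = 6.19 + 2.83 + 10.5 = 19.6 s

19.6 s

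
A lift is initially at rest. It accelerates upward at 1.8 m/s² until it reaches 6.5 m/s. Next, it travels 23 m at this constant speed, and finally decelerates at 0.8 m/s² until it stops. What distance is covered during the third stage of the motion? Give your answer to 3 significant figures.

26.4 m

Phase 1 (accelerating): v₀ = 0 m/s, a = 1.8 m/s².
v = v₀ + at → t = (6.5 − 0) / 1.8 = 3.61 s
v² = v₀² + 2aΔx → Δx = (6.5² − 0²)/(2·1.8) = 11.7 m

Phase 2 (constant speed): v₀ = 6.50 m/s, a = 0 m/s².
Constant speed: t = d/v = 23/6.50 = 3.54 s

Phase 3 (decelerating): v₀ = 6.50 m/s, a = -0.8 m/s².
v = v₀ + at → t = (0 − 6.50) / -0.8 = 8.12 s
v² = v₀² + 2aΔx → Δx = (0² − 6.50²)/(2·-0.8) = 26.4 m
Distance in phase 3 = 26.4 m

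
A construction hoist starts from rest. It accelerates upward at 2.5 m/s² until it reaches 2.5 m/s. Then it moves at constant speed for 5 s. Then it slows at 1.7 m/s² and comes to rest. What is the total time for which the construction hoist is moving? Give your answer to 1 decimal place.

Phase 1 (accelerating): v₀ = 0 m/s, a = 2.5 m/s².
v = v₀ + at → t = (2.5 − 0) / 2.5 = 1.00 s
v² = v₀² + 2aΔx → Δx = (2.5² − 0²)/(2·2.5) = 1.25 m

Phase 2 (constant speed): v₀ = 2.50 m/s, a = 0 m/s².
v = v₀ + at = 2.50 + (0)(5) = 2.50 m/s
Δx = v₀t + ½at² = 2.50·5 + 0.5·0·5² = 12.5 m

Phase 3 (decelerating): v₀ = 2.50 m/s, a = -1.7 m/s².
v = v₀ + at → t = (0 − 2.50) / -1.7 = 1.47 s
v² = v₀² + 2aΔx → Δx = (0² − 2.50²)/(2·-1.7) = 1.84 m
Total time = 1.00 + 5.00 + 1.47 = 7.47 s

7.5 s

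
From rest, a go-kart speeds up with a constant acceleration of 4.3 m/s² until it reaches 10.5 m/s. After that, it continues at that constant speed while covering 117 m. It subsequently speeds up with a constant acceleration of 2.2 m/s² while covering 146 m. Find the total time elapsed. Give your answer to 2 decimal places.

21.28 s

Phase 1 (accelerating): v₀ = 0 m/s, a = 4.3 m/s².
v = v₀ + at → t = (10.5 − 0) / 4.3 = 2.44 s
v² = v₀² + 2aΔx → Δx = (10.5² − 0²)/(2·4.3) = 12.8 m

Phase 2 (constant speed): v₀ = 10.5 m/s, a = 0 m/s².
Constant speed: t = d/v = 117/10.5 = 11.1 s

Phase 3 (accelerating): v₀ = 10.5 m/s, a = 2.2 m/s².
v² = v₀² + 2aΔx = 10.5² + 2·2.2·146 = 753 → v = 27.4 m/s
t = (v − v₀)/a = (27.4 − 10.5)/2.2 = 7.70 s
Total time = 2.44 + 11.1 + 7.70 = 21.3 s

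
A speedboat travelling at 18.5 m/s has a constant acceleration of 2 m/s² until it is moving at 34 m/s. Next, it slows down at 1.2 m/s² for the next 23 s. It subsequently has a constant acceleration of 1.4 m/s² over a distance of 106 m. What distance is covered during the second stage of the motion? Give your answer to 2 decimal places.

Phase 1 (accelerating): v₀ = 18.5 m/s, a = 2 m/s².
v = v₀ + at → t = (34 − 18.5) / 2 = 7.75 s
v² = v₀² + 2aΔx → Δx = (34² − 18.5²)/(2·2) = 203 m

Phase 2 (decelerating): v₀ = 34.0 m/s, a = -1.2 m/s².
v = v₀ + at = 34.0 + (-1.2)(23) = 6.40 m/s
Δx = v₀t + ½at² = 34.0·23 + 0.5·-1.2·23² = 465 m
Distance in phase 2 = 465 m

464.60 m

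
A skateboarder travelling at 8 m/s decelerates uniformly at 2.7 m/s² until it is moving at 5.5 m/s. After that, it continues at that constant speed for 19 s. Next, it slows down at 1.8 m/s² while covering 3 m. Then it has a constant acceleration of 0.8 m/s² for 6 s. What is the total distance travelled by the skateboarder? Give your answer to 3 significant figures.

Phase 1 (decelerating): v₀ = 8.00 m/s, a = -2.7 m/s².
v = v₀ + at → t = (5.5 − 8.00) / -2.7 = 0.926 s
v² = v₀² + 2aΔx → Δx = (5.5² − 8.00²)/(2·-2.7) = 6.25 m

Phase 2 (constant speed): v₀ = 5.50 m/s, a = 0 m/s².
v = v₀ + at = 5.50 + (0)(19) = 5.50 m/s
Δx = v₀t + ½at² = 5.50·19 + 0.5·0·19² = 104 m

Phase 3 (decelerating): v₀ = 5.50 m/s, a = -1.8 m/s².
v² = v₀² + 2aΔx = 5.50² + 2·-1.8·3 = 19.4 → v = 4.41 m/s
t = (v − v₀)/a = (4.41 − 5.50)/-1.8 = 0.605 s

Phase 4 (accelerating): v₀ = 4.41 m/s, a = 0.8 m/s².
v = v₀ + at = 4.41 + (0.8)(6) = 9.21 m/s
Δx = v₀t + ½at² = 4.41·6 + 0.5·0.8·6² = 40.9 m
Total distance = 6.25 + 104 + 3.00 + 40.9 = 155 m

155 m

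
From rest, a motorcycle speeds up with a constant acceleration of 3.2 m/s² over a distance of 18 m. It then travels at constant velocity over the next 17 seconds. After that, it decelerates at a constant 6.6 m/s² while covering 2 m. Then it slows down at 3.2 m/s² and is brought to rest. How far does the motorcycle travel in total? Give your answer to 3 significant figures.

Phase 1 (accelerating): v₀ = 0 m/s, a = 3.2 m/s².
v² = v₀² + 2aΔx = 0² + 2·3.2·18 = 115 → v = 10.7 m/s
t = (v − v₀)/a = (10.7 − 0)/3.2 = 3.35 s

Phase 2 (constant speed): v₀ = 10.7 m/s, a = 0 m/s².
v = v₀ + at = 10.7 + (0)(17) = 10.7 m/s
Δx = v₀t + ½at² = 10.7·17 + 0.5·0·17² = 182 m

Phase 3 (decelerating): v₀ = 10.7 m/s, a = -6.6 m/s².
v² = v₀² + 2aΔx = 10.7² + 2·-6.6·2 = 88.8 → v = 9.42 m/s
t = (v − v₀)/a = (9.42 − 10.7)/-6.6 = 0.198 s

Phase 4 (decelerating): v₀ = 9.42 m/s, a = -3.2 m/s².
v = v₀ + at → t = (0 − 9.42) / -3.2 = 2.94 s
v² = v₀² + 2aΔx → Δx = (0² − 9.42²)/(2·-3.2) = 13.9 m
Total distance = 18.0 + 182 + 2.00 + 13.9 = 216 m

216 m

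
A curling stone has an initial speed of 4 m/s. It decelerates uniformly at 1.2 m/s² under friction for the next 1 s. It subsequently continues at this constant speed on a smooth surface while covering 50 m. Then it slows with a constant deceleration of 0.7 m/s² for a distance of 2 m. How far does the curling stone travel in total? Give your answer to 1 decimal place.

Phase 1 (decelerating): v₀ = 4.00 m/s, a = -1.2 m/s².
v = v₀ + at = 4.00 + (-1.2)(1) = 2.80 m/s
Δx = v₀t + ½at² = 4.00·1 + 0.5·-1.2·1² = 3.40 m

Phase 2 (constant speed): v₀ = 2.80 m/s, a = 0 m/s².
Constant speed: t = d/v = 50/2.80 = 17.9 s

Phase 3 (decelerating): v₀ = 2.80 m/s, a = -0.7 m/s².
v² = v₀² + 2aΔx = 2.80² + 2·-0.7·2 = 5.04 → v = 2.24 m/s
t = (v − v₀)/a = (2.24 − 2.80)/-0.7 = 0.793 s
Total distance = 3.40 + 50.0 + 2.00 = 55.4 m

55.4 m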